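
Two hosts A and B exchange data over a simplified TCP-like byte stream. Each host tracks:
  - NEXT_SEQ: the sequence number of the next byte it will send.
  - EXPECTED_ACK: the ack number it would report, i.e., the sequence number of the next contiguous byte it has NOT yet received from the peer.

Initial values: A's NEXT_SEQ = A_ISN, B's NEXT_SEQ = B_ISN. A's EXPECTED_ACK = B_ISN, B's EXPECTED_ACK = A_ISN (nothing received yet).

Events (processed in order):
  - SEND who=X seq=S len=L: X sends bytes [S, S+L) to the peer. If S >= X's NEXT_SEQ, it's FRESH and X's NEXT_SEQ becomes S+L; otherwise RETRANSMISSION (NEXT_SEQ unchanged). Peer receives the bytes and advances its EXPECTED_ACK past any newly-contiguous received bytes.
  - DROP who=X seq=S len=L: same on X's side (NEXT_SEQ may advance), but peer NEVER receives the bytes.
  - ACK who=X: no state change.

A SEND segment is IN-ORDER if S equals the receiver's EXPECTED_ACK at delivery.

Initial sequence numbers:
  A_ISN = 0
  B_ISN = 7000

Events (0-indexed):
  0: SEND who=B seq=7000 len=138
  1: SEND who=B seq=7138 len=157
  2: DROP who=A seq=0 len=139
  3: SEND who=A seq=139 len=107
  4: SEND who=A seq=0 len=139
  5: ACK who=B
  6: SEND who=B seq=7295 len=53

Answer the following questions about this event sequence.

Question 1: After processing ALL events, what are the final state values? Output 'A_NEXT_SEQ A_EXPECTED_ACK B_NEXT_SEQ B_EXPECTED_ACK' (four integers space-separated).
Answer: 246 7348 7348 246

Derivation:
After event 0: A_seq=0 A_ack=7138 B_seq=7138 B_ack=0
After event 1: A_seq=0 A_ack=7295 B_seq=7295 B_ack=0
After event 2: A_seq=139 A_ack=7295 B_seq=7295 B_ack=0
After event 3: A_seq=246 A_ack=7295 B_seq=7295 B_ack=0
After event 4: A_seq=246 A_ack=7295 B_seq=7295 B_ack=246
After event 5: A_seq=246 A_ack=7295 B_seq=7295 B_ack=246
After event 6: A_seq=246 A_ack=7348 B_seq=7348 B_ack=246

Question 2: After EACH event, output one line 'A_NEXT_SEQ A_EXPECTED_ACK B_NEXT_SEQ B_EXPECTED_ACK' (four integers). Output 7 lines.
0 7138 7138 0
0 7295 7295 0
139 7295 7295 0
246 7295 7295 0
246 7295 7295 246
246 7295 7295 246
246 7348 7348 246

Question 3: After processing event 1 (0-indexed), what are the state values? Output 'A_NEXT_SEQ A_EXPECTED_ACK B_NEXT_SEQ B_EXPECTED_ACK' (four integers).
After event 0: A_seq=0 A_ack=7138 B_seq=7138 B_ack=0
After event 1: A_seq=0 A_ack=7295 B_seq=7295 B_ack=0

0 7295 7295 0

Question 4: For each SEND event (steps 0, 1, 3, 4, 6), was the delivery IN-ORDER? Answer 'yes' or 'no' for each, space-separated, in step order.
Answer: yes yes no yes yes

Derivation:
Step 0: SEND seq=7000 -> in-order
Step 1: SEND seq=7138 -> in-order
Step 3: SEND seq=139 -> out-of-order
Step 4: SEND seq=0 -> in-order
Step 6: SEND seq=7295 -> in-order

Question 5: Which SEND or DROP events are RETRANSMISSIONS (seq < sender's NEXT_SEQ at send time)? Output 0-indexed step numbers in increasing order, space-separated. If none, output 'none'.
Answer: 4

Derivation:
Step 0: SEND seq=7000 -> fresh
Step 1: SEND seq=7138 -> fresh
Step 2: DROP seq=0 -> fresh
Step 3: SEND seq=139 -> fresh
Step 4: SEND seq=0 -> retransmit
Step 6: SEND seq=7295 -> fresh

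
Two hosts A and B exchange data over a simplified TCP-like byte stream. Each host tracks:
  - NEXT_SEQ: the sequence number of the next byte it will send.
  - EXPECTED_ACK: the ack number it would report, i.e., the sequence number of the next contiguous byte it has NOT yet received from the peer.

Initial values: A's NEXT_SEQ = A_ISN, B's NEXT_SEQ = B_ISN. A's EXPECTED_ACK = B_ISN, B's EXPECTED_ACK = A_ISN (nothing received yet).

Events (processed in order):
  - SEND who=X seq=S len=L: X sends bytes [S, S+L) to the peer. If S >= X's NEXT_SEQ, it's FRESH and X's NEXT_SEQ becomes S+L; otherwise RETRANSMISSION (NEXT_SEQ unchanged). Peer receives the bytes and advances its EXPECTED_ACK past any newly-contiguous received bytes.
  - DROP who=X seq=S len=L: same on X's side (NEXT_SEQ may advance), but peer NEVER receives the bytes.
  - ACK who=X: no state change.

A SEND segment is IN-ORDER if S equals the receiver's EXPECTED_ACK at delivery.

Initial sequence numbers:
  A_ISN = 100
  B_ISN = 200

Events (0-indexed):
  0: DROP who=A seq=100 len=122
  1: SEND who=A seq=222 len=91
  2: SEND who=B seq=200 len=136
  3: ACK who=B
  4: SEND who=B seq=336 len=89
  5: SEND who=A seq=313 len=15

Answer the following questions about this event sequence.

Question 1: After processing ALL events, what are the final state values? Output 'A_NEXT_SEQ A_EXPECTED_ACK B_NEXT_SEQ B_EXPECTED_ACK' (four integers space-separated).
Answer: 328 425 425 100

Derivation:
After event 0: A_seq=222 A_ack=200 B_seq=200 B_ack=100
After event 1: A_seq=313 A_ack=200 B_seq=200 B_ack=100
After event 2: A_seq=313 A_ack=336 B_seq=336 B_ack=100
After event 3: A_seq=313 A_ack=336 B_seq=336 B_ack=100
After event 4: A_seq=313 A_ack=425 B_seq=425 B_ack=100
After event 5: A_seq=328 A_ack=425 B_seq=425 B_ack=100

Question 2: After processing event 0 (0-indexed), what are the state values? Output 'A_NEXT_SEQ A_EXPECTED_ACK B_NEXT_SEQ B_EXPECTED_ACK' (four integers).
After event 0: A_seq=222 A_ack=200 B_seq=200 B_ack=100

222 200 200 100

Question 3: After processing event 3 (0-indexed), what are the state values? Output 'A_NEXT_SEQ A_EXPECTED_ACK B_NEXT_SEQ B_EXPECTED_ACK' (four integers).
After event 0: A_seq=222 A_ack=200 B_seq=200 B_ack=100
After event 1: A_seq=313 A_ack=200 B_seq=200 B_ack=100
After event 2: A_seq=313 A_ack=336 B_seq=336 B_ack=100
After event 3: A_seq=313 A_ack=336 B_seq=336 B_ack=100

313 336 336 100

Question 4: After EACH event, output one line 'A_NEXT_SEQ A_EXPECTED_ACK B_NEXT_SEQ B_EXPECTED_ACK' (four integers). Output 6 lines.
222 200 200 100
313 200 200 100
313 336 336 100
313 336 336 100
313 425 425 100
328 425 425 100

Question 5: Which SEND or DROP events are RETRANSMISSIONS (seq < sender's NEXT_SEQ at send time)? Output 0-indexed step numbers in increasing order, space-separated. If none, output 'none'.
Step 0: DROP seq=100 -> fresh
Step 1: SEND seq=222 -> fresh
Step 2: SEND seq=200 -> fresh
Step 4: SEND seq=336 -> fresh
Step 5: SEND seq=313 -> fresh

Answer: none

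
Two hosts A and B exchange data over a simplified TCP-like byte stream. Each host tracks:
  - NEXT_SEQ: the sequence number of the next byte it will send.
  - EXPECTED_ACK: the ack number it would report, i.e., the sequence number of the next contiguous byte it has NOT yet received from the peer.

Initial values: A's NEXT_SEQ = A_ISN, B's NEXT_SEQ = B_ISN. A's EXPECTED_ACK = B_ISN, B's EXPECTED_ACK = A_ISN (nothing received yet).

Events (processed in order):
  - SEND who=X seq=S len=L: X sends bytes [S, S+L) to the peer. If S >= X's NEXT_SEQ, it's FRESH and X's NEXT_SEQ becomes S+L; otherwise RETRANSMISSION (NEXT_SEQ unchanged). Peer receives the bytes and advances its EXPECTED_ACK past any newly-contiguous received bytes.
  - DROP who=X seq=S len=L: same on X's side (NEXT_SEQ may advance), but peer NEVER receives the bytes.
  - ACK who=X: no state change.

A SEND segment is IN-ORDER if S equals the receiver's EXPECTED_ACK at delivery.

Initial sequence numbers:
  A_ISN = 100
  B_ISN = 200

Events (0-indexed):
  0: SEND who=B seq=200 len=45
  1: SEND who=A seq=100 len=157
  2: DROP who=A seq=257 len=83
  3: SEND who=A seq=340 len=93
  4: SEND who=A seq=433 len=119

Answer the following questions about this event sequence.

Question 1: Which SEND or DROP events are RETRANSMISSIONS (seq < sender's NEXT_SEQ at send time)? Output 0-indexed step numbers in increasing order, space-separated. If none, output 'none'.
Answer: none

Derivation:
Step 0: SEND seq=200 -> fresh
Step 1: SEND seq=100 -> fresh
Step 2: DROP seq=257 -> fresh
Step 3: SEND seq=340 -> fresh
Step 4: SEND seq=433 -> fresh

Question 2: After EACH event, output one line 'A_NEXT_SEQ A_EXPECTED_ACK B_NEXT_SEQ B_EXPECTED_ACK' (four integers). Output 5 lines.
100 245 245 100
257 245 245 257
340 245 245 257
433 245 245 257
552 245 245 257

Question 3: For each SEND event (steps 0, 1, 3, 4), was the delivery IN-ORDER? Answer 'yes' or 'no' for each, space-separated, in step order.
Step 0: SEND seq=200 -> in-order
Step 1: SEND seq=100 -> in-order
Step 3: SEND seq=340 -> out-of-order
Step 4: SEND seq=433 -> out-of-order

Answer: yes yes no no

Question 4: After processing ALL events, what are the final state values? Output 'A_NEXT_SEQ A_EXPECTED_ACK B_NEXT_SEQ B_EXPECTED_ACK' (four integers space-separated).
After event 0: A_seq=100 A_ack=245 B_seq=245 B_ack=100
After event 1: A_seq=257 A_ack=245 B_seq=245 B_ack=257
After event 2: A_seq=340 A_ack=245 B_seq=245 B_ack=257
After event 3: A_seq=433 A_ack=245 B_seq=245 B_ack=257
After event 4: A_seq=552 A_ack=245 B_seq=245 B_ack=257

Answer: 552 245 245 257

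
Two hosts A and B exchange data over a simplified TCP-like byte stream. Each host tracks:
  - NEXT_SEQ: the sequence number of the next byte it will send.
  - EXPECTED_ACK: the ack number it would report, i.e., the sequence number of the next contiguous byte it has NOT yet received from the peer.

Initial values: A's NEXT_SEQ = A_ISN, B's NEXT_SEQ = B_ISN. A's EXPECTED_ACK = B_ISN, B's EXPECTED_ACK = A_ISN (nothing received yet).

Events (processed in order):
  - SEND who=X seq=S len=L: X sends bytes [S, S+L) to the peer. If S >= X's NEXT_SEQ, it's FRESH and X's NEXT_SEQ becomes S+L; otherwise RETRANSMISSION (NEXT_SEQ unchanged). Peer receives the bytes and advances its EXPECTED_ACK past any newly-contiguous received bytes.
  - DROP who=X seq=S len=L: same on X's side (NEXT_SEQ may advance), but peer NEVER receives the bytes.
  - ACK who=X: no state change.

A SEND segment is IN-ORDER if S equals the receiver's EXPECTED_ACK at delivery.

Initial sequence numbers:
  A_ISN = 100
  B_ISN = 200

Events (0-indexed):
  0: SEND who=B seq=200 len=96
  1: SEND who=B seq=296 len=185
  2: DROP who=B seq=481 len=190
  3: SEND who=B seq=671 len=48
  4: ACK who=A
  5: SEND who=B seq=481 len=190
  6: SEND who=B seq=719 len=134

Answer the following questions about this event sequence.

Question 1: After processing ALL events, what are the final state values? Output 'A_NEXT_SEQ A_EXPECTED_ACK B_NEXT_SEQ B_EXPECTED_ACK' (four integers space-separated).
After event 0: A_seq=100 A_ack=296 B_seq=296 B_ack=100
After event 1: A_seq=100 A_ack=481 B_seq=481 B_ack=100
After event 2: A_seq=100 A_ack=481 B_seq=671 B_ack=100
After event 3: A_seq=100 A_ack=481 B_seq=719 B_ack=100
After event 4: A_seq=100 A_ack=481 B_seq=719 B_ack=100
After event 5: A_seq=100 A_ack=719 B_seq=719 B_ack=100
After event 6: A_seq=100 A_ack=853 B_seq=853 B_ack=100

Answer: 100 853 853 100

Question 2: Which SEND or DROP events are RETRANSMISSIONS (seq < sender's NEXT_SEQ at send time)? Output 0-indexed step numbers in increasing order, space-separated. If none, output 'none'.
Answer: 5

Derivation:
Step 0: SEND seq=200 -> fresh
Step 1: SEND seq=296 -> fresh
Step 2: DROP seq=481 -> fresh
Step 3: SEND seq=671 -> fresh
Step 5: SEND seq=481 -> retransmit
Step 6: SEND seq=719 -> fresh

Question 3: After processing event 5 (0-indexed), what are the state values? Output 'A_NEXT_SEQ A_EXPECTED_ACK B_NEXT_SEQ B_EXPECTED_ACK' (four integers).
After event 0: A_seq=100 A_ack=296 B_seq=296 B_ack=100
After event 1: A_seq=100 A_ack=481 B_seq=481 B_ack=100
After event 2: A_seq=100 A_ack=481 B_seq=671 B_ack=100
After event 3: A_seq=100 A_ack=481 B_seq=719 B_ack=100
After event 4: A_seq=100 A_ack=481 B_seq=719 B_ack=100
After event 5: A_seq=100 A_ack=719 B_seq=719 B_ack=100

100 719 719 100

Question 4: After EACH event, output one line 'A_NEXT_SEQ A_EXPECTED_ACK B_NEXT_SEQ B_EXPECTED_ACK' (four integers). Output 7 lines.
100 296 296 100
100 481 481 100
100 481 671 100
100 481 719 100
100 481 719 100
100 719 719 100
100 853 853 100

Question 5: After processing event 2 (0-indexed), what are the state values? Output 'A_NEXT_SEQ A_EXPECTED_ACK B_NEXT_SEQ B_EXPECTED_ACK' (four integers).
After event 0: A_seq=100 A_ack=296 B_seq=296 B_ack=100
After event 1: A_seq=100 A_ack=481 B_seq=481 B_ack=100
After event 2: A_seq=100 A_ack=481 B_seq=671 B_ack=100

100 481 671 100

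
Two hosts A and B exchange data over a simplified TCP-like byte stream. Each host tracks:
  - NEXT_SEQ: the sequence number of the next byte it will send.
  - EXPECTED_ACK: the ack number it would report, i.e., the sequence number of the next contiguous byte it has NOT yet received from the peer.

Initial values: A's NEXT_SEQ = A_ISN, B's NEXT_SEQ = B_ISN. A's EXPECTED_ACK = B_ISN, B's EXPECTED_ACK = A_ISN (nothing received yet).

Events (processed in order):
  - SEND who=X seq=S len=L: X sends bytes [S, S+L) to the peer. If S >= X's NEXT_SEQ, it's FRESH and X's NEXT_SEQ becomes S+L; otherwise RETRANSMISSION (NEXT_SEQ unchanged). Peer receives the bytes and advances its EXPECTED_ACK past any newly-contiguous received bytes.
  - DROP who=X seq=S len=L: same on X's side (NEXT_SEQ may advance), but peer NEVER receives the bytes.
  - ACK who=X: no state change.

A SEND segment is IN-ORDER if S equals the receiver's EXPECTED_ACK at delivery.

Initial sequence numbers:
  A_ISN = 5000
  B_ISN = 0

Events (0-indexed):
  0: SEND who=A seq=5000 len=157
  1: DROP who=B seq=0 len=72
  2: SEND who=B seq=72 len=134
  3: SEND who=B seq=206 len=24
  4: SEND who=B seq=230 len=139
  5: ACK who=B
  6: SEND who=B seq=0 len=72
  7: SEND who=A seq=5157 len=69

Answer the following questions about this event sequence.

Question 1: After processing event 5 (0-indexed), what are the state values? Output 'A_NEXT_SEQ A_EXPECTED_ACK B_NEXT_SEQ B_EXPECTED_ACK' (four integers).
After event 0: A_seq=5157 A_ack=0 B_seq=0 B_ack=5157
After event 1: A_seq=5157 A_ack=0 B_seq=72 B_ack=5157
After event 2: A_seq=5157 A_ack=0 B_seq=206 B_ack=5157
After event 3: A_seq=5157 A_ack=0 B_seq=230 B_ack=5157
After event 4: A_seq=5157 A_ack=0 B_seq=369 B_ack=5157
After event 5: A_seq=5157 A_ack=0 B_seq=369 B_ack=5157

5157 0 369 5157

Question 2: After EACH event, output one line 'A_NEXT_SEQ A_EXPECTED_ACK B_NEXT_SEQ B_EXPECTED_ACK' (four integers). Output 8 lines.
5157 0 0 5157
5157 0 72 5157
5157 0 206 5157
5157 0 230 5157
5157 0 369 5157
5157 0 369 5157
5157 369 369 5157
5226 369 369 5226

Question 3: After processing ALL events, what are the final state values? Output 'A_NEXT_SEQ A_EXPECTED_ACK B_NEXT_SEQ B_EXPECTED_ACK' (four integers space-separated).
Answer: 5226 369 369 5226

Derivation:
After event 0: A_seq=5157 A_ack=0 B_seq=0 B_ack=5157
After event 1: A_seq=5157 A_ack=0 B_seq=72 B_ack=5157
After event 2: A_seq=5157 A_ack=0 B_seq=206 B_ack=5157
After event 3: A_seq=5157 A_ack=0 B_seq=230 B_ack=5157
After event 4: A_seq=5157 A_ack=0 B_seq=369 B_ack=5157
After event 5: A_seq=5157 A_ack=0 B_seq=369 B_ack=5157
After event 6: A_seq=5157 A_ack=369 B_seq=369 B_ack=5157
After event 7: A_seq=5226 A_ack=369 B_seq=369 B_ack=5226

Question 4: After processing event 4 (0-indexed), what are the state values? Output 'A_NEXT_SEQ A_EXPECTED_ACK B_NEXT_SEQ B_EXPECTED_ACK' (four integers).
After event 0: A_seq=5157 A_ack=0 B_seq=0 B_ack=5157
After event 1: A_seq=5157 A_ack=0 B_seq=72 B_ack=5157
After event 2: A_seq=5157 A_ack=0 B_seq=206 B_ack=5157
After event 3: A_seq=5157 A_ack=0 B_seq=230 B_ack=5157
After event 4: A_seq=5157 A_ack=0 B_seq=369 B_ack=5157

5157 0 369 5157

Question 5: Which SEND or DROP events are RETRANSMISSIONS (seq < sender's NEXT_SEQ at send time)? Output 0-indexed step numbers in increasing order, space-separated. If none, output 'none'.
Step 0: SEND seq=5000 -> fresh
Step 1: DROP seq=0 -> fresh
Step 2: SEND seq=72 -> fresh
Step 3: SEND seq=206 -> fresh
Step 4: SEND seq=230 -> fresh
Step 6: SEND seq=0 -> retransmit
Step 7: SEND seq=5157 -> fresh

Answer: 6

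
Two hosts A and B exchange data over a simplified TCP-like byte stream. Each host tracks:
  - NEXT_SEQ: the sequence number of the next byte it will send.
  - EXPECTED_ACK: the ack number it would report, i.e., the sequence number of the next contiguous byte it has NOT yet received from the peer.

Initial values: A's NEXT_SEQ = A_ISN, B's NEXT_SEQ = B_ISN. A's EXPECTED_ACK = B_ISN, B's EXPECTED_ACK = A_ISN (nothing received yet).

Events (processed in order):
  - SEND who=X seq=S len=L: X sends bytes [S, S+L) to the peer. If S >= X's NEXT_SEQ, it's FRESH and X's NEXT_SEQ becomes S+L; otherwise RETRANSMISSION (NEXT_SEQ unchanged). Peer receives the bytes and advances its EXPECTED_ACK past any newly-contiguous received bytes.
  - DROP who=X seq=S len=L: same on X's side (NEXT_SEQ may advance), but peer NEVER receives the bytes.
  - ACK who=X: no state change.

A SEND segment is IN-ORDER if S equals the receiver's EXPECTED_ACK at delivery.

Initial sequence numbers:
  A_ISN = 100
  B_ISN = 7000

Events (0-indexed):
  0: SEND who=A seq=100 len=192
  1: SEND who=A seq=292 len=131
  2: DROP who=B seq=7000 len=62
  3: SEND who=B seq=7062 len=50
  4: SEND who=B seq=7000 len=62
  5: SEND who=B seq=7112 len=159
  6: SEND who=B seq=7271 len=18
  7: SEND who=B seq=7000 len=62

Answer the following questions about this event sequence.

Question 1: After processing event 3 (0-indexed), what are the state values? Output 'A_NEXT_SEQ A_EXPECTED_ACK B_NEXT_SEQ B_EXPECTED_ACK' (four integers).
After event 0: A_seq=292 A_ack=7000 B_seq=7000 B_ack=292
After event 1: A_seq=423 A_ack=7000 B_seq=7000 B_ack=423
After event 2: A_seq=423 A_ack=7000 B_seq=7062 B_ack=423
After event 3: A_seq=423 A_ack=7000 B_seq=7112 B_ack=423

423 7000 7112 423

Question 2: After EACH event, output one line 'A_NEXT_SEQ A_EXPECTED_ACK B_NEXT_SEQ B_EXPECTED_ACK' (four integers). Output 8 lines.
292 7000 7000 292
423 7000 7000 423
423 7000 7062 423
423 7000 7112 423
423 7112 7112 423
423 7271 7271 423
423 7289 7289 423
423 7289 7289 423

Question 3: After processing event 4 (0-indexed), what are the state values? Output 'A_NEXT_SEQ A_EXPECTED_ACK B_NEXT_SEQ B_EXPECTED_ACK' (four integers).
After event 0: A_seq=292 A_ack=7000 B_seq=7000 B_ack=292
After event 1: A_seq=423 A_ack=7000 B_seq=7000 B_ack=423
After event 2: A_seq=423 A_ack=7000 B_seq=7062 B_ack=423
After event 3: A_seq=423 A_ack=7000 B_seq=7112 B_ack=423
After event 4: A_seq=423 A_ack=7112 B_seq=7112 B_ack=423

423 7112 7112 423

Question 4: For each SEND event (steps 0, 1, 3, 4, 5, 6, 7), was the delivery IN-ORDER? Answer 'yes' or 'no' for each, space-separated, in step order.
Step 0: SEND seq=100 -> in-order
Step 1: SEND seq=292 -> in-order
Step 3: SEND seq=7062 -> out-of-order
Step 4: SEND seq=7000 -> in-order
Step 5: SEND seq=7112 -> in-order
Step 6: SEND seq=7271 -> in-order
Step 7: SEND seq=7000 -> out-of-order

Answer: yes yes no yes yes yes no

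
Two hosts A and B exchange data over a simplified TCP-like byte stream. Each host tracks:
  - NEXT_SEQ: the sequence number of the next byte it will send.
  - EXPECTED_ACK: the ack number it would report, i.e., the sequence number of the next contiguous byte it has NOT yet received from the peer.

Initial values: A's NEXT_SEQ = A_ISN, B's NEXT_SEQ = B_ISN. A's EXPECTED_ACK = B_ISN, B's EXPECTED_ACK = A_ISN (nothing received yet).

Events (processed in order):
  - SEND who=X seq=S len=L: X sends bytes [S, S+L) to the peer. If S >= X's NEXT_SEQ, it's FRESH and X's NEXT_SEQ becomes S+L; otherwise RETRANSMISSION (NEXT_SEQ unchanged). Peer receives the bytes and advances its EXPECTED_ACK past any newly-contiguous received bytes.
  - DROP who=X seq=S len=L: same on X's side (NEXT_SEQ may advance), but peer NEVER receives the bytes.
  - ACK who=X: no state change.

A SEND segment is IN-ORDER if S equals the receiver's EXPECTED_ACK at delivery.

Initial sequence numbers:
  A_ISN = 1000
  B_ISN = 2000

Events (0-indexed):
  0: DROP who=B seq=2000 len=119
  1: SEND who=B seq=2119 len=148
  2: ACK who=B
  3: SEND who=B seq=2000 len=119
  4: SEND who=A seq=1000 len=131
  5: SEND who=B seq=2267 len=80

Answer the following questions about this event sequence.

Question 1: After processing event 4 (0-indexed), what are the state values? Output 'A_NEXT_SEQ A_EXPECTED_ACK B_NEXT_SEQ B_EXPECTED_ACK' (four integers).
After event 0: A_seq=1000 A_ack=2000 B_seq=2119 B_ack=1000
After event 1: A_seq=1000 A_ack=2000 B_seq=2267 B_ack=1000
After event 2: A_seq=1000 A_ack=2000 B_seq=2267 B_ack=1000
After event 3: A_seq=1000 A_ack=2267 B_seq=2267 B_ack=1000
After event 4: A_seq=1131 A_ack=2267 B_seq=2267 B_ack=1131

1131 2267 2267 1131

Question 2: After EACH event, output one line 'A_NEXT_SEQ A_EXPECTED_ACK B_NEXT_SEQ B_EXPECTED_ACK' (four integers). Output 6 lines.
1000 2000 2119 1000
1000 2000 2267 1000
1000 2000 2267 1000
1000 2267 2267 1000
1131 2267 2267 1131
1131 2347 2347 1131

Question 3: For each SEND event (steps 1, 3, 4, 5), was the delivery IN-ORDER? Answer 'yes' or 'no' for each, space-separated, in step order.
Step 1: SEND seq=2119 -> out-of-order
Step 3: SEND seq=2000 -> in-order
Step 4: SEND seq=1000 -> in-order
Step 5: SEND seq=2267 -> in-order

Answer: no yes yes yes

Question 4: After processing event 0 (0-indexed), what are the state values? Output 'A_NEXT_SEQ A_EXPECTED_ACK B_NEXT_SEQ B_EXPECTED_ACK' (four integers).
After event 0: A_seq=1000 A_ack=2000 B_seq=2119 B_ack=1000

1000 2000 2119 1000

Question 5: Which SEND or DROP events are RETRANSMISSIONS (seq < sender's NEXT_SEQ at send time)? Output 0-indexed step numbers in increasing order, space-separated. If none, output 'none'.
Step 0: DROP seq=2000 -> fresh
Step 1: SEND seq=2119 -> fresh
Step 3: SEND seq=2000 -> retransmit
Step 4: SEND seq=1000 -> fresh
Step 5: SEND seq=2267 -> fresh

Answer: 3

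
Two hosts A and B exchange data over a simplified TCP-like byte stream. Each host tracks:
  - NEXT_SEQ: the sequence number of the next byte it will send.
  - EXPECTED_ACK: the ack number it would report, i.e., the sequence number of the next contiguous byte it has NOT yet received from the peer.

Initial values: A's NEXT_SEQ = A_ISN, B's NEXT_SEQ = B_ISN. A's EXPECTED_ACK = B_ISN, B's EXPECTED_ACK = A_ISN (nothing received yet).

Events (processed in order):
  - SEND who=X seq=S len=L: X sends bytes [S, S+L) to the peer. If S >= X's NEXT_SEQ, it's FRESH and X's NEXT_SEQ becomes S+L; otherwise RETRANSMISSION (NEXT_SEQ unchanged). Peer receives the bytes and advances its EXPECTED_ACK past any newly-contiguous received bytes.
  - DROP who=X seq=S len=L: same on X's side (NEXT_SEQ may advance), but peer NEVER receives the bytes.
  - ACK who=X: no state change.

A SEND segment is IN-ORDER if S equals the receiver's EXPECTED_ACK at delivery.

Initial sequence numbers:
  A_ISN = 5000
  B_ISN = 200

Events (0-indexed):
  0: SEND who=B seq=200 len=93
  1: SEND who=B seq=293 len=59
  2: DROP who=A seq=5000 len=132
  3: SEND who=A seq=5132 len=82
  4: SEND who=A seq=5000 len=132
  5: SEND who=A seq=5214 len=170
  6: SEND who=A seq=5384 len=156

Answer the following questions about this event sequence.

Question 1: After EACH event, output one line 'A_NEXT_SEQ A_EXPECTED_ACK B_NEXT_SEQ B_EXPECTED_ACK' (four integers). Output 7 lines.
5000 293 293 5000
5000 352 352 5000
5132 352 352 5000
5214 352 352 5000
5214 352 352 5214
5384 352 352 5384
5540 352 352 5540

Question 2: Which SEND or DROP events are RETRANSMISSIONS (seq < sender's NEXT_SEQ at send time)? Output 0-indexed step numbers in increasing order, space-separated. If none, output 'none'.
Answer: 4

Derivation:
Step 0: SEND seq=200 -> fresh
Step 1: SEND seq=293 -> fresh
Step 2: DROP seq=5000 -> fresh
Step 3: SEND seq=5132 -> fresh
Step 4: SEND seq=5000 -> retransmit
Step 5: SEND seq=5214 -> fresh
Step 6: SEND seq=5384 -> fresh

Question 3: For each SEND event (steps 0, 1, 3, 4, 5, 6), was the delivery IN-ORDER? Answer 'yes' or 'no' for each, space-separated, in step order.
Step 0: SEND seq=200 -> in-order
Step 1: SEND seq=293 -> in-order
Step 3: SEND seq=5132 -> out-of-order
Step 4: SEND seq=5000 -> in-order
Step 5: SEND seq=5214 -> in-order
Step 6: SEND seq=5384 -> in-order

Answer: yes yes no yes yes yes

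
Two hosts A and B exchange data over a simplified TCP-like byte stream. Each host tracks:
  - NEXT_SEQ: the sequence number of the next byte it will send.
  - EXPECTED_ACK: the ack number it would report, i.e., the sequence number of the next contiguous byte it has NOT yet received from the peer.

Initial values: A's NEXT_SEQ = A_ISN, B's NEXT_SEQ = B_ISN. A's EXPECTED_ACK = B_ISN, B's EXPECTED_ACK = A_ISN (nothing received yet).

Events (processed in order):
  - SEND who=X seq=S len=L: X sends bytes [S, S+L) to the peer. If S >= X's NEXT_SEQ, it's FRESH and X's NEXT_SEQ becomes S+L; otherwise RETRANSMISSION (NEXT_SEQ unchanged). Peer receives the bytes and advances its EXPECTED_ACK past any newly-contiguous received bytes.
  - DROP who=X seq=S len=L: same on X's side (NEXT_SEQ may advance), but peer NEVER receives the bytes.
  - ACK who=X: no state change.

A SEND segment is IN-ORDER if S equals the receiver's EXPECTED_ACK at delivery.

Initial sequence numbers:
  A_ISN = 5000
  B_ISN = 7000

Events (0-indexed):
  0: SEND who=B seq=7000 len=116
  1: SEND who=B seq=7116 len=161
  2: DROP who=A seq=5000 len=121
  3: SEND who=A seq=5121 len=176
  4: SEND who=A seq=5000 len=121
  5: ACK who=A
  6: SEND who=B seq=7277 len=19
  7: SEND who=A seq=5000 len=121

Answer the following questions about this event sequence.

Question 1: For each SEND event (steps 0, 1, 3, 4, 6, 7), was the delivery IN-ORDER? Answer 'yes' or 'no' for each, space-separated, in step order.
Step 0: SEND seq=7000 -> in-order
Step 1: SEND seq=7116 -> in-order
Step 3: SEND seq=5121 -> out-of-order
Step 4: SEND seq=5000 -> in-order
Step 6: SEND seq=7277 -> in-order
Step 7: SEND seq=5000 -> out-of-order

Answer: yes yes no yes yes no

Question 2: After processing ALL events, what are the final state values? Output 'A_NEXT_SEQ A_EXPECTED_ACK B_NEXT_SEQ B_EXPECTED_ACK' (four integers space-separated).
After event 0: A_seq=5000 A_ack=7116 B_seq=7116 B_ack=5000
After event 1: A_seq=5000 A_ack=7277 B_seq=7277 B_ack=5000
After event 2: A_seq=5121 A_ack=7277 B_seq=7277 B_ack=5000
After event 3: A_seq=5297 A_ack=7277 B_seq=7277 B_ack=5000
After event 4: A_seq=5297 A_ack=7277 B_seq=7277 B_ack=5297
After event 5: A_seq=5297 A_ack=7277 B_seq=7277 B_ack=5297
After event 6: A_seq=5297 A_ack=7296 B_seq=7296 B_ack=5297
After event 7: A_seq=5297 A_ack=7296 B_seq=7296 B_ack=5297

Answer: 5297 7296 7296 5297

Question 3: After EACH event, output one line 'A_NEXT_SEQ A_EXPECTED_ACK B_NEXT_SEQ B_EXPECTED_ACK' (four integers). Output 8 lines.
5000 7116 7116 5000
5000 7277 7277 5000
5121 7277 7277 5000
5297 7277 7277 5000
5297 7277 7277 5297
5297 7277 7277 5297
5297 7296 7296 5297
5297 7296 7296 5297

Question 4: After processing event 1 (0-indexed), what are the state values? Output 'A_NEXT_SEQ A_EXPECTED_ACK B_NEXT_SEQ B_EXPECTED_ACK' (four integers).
After event 0: A_seq=5000 A_ack=7116 B_seq=7116 B_ack=5000
After event 1: A_seq=5000 A_ack=7277 B_seq=7277 B_ack=5000

5000 7277 7277 5000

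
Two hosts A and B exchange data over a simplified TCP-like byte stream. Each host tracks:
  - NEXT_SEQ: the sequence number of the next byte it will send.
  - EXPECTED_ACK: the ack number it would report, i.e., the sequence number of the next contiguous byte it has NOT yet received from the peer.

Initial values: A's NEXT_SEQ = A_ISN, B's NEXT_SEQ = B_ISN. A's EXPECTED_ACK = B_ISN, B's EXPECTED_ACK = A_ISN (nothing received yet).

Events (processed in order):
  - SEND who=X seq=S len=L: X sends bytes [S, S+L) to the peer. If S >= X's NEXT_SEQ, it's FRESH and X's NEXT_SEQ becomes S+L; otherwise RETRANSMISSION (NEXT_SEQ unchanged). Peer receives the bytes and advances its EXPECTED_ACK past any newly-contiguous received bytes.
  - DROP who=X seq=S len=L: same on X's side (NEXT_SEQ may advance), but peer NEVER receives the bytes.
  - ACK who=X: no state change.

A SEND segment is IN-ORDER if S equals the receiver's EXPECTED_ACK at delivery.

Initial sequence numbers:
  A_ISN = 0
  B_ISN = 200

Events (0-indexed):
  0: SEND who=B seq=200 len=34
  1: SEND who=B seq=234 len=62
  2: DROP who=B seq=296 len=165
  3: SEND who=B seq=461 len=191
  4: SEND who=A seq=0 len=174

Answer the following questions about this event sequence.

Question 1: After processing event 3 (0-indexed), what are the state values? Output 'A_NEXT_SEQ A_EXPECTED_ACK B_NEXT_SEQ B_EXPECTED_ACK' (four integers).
After event 0: A_seq=0 A_ack=234 B_seq=234 B_ack=0
After event 1: A_seq=0 A_ack=296 B_seq=296 B_ack=0
After event 2: A_seq=0 A_ack=296 B_seq=461 B_ack=0
After event 3: A_seq=0 A_ack=296 B_seq=652 B_ack=0

0 296 652 0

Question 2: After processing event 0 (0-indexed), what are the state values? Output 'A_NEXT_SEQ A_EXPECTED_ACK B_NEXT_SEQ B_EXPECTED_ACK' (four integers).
After event 0: A_seq=0 A_ack=234 B_seq=234 B_ack=0

0 234 234 0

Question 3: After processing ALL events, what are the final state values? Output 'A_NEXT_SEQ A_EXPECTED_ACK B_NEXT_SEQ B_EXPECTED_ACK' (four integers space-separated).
After event 0: A_seq=0 A_ack=234 B_seq=234 B_ack=0
After event 1: A_seq=0 A_ack=296 B_seq=296 B_ack=0
After event 2: A_seq=0 A_ack=296 B_seq=461 B_ack=0
After event 3: A_seq=0 A_ack=296 B_seq=652 B_ack=0
After event 4: A_seq=174 A_ack=296 B_seq=652 B_ack=174

Answer: 174 296 652 174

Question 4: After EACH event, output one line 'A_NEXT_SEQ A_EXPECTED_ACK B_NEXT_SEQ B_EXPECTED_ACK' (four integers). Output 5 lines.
0 234 234 0
0 296 296 0
0 296 461 0
0 296 652 0
174 296 652 174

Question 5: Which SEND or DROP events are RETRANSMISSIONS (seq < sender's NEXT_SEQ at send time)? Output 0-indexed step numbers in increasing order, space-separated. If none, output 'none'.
Step 0: SEND seq=200 -> fresh
Step 1: SEND seq=234 -> fresh
Step 2: DROP seq=296 -> fresh
Step 3: SEND seq=461 -> fresh
Step 4: SEND seq=0 -> fresh

Answer: none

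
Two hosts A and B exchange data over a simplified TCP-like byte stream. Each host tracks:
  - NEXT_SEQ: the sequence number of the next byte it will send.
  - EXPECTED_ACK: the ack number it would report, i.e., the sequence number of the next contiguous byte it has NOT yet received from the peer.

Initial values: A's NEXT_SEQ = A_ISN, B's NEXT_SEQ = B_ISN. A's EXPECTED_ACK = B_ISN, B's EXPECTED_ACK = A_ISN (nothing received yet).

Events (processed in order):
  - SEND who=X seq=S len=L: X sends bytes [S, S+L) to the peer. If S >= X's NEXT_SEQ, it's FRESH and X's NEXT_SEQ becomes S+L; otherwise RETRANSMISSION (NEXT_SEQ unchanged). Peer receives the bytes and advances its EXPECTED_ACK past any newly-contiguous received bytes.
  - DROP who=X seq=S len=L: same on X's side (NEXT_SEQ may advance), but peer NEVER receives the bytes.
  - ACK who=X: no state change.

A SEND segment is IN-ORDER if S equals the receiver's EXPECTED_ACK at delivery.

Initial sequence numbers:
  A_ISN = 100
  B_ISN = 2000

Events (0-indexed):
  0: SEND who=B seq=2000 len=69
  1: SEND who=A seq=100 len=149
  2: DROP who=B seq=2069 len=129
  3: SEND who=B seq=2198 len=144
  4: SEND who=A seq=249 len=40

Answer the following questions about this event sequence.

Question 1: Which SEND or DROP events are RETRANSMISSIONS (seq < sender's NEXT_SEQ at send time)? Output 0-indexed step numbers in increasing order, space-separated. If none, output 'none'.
Step 0: SEND seq=2000 -> fresh
Step 1: SEND seq=100 -> fresh
Step 2: DROP seq=2069 -> fresh
Step 3: SEND seq=2198 -> fresh
Step 4: SEND seq=249 -> fresh

Answer: none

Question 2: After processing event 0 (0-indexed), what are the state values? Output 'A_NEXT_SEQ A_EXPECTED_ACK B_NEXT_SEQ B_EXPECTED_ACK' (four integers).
After event 0: A_seq=100 A_ack=2069 B_seq=2069 B_ack=100

100 2069 2069 100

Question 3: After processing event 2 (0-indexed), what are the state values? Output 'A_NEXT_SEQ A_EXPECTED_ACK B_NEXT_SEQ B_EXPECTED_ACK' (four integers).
After event 0: A_seq=100 A_ack=2069 B_seq=2069 B_ack=100
After event 1: A_seq=249 A_ack=2069 B_seq=2069 B_ack=249
After event 2: A_seq=249 A_ack=2069 B_seq=2198 B_ack=249

249 2069 2198 249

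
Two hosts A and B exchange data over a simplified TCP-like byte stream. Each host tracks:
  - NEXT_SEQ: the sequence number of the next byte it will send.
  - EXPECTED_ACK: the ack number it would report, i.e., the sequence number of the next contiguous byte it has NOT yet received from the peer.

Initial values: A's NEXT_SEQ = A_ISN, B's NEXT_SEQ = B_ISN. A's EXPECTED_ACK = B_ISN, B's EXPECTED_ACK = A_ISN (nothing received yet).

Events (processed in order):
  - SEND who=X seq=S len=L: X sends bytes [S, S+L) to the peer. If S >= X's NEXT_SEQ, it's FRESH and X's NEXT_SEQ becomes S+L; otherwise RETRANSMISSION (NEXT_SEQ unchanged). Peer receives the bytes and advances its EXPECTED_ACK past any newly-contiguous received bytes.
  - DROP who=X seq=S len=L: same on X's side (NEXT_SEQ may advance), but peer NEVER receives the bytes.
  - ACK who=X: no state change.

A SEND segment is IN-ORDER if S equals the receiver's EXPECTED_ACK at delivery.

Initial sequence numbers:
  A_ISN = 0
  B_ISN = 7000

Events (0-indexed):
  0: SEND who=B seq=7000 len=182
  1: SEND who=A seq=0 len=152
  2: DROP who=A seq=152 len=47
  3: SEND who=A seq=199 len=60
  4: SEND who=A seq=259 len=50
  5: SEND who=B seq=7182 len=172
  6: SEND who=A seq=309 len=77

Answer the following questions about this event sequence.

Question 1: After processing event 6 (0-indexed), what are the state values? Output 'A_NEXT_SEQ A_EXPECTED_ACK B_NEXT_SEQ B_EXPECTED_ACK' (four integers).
After event 0: A_seq=0 A_ack=7182 B_seq=7182 B_ack=0
After event 1: A_seq=152 A_ack=7182 B_seq=7182 B_ack=152
After event 2: A_seq=199 A_ack=7182 B_seq=7182 B_ack=152
After event 3: A_seq=259 A_ack=7182 B_seq=7182 B_ack=152
After event 4: A_seq=309 A_ack=7182 B_seq=7182 B_ack=152
After event 5: A_seq=309 A_ack=7354 B_seq=7354 B_ack=152
After event 6: A_seq=386 A_ack=7354 B_seq=7354 B_ack=152

386 7354 7354 152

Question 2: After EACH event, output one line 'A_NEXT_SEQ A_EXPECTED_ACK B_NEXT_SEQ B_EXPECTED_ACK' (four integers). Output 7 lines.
0 7182 7182 0
152 7182 7182 152
199 7182 7182 152
259 7182 7182 152
309 7182 7182 152
309 7354 7354 152
386 7354 7354 152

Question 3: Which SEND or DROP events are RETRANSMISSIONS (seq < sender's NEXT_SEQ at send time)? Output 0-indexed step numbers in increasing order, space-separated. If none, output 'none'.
Answer: none

Derivation:
Step 0: SEND seq=7000 -> fresh
Step 1: SEND seq=0 -> fresh
Step 2: DROP seq=152 -> fresh
Step 3: SEND seq=199 -> fresh
Step 4: SEND seq=259 -> fresh
Step 5: SEND seq=7182 -> fresh
Step 6: SEND seq=309 -> fresh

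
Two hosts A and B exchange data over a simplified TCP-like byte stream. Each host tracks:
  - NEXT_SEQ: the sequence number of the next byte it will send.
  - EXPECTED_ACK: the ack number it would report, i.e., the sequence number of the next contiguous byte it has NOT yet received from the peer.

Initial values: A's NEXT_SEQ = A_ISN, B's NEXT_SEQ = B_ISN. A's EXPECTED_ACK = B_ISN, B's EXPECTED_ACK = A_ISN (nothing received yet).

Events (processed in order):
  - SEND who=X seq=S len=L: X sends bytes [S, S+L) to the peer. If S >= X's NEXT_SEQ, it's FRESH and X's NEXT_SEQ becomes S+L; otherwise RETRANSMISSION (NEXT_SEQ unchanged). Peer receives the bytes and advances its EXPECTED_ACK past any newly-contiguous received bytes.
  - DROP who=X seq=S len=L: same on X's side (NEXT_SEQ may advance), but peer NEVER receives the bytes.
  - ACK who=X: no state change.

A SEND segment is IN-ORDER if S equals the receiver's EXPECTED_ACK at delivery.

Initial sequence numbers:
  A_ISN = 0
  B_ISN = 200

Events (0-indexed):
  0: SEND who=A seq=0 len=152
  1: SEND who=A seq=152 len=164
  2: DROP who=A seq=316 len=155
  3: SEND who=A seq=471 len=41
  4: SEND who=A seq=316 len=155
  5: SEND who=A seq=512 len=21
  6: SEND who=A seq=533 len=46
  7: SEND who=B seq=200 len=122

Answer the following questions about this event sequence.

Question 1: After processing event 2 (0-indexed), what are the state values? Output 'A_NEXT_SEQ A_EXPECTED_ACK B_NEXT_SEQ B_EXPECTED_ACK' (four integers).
After event 0: A_seq=152 A_ack=200 B_seq=200 B_ack=152
After event 1: A_seq=316 A_ack=200 B_seq=200 B_ack=316
After event 2: A_seq=471 A_ack=200 B_seq=200 B_ack=316

471 200 200 316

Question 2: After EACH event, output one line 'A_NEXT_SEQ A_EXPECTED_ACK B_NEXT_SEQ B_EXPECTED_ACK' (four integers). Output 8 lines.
152 200 200 152
316 200 200 316
471 200 200 316
512 200 200 316
512 200 200 512
533 200 200 533
579 200 200 579
579 322 322 579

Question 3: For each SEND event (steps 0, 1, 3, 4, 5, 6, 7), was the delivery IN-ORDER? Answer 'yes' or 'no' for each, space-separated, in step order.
Answer: yes yes no yes yes yes yes

Derivation:
Step 0: SEND seq=0 -> in-order
Step 1: SEND seq=152 -> in-order
Step 3: SEND seq=471 -> out-of-order
Step 4: SEND seq=316 -> in-order
Step 5: SEND seq=512 -> in-order
Step 6: SEND seq=533 -> in-order
Step 7: SEND seq=200 -> in-order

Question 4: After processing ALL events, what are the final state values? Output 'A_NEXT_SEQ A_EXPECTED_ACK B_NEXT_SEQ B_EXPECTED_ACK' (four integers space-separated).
Answer: 579 322 322 579

Derivation:
After event 0: A_seq=152 A_ack=200 B_seq=200 B_ack=152
After event 1: A_seq=316 A_ack=200 B_seq=200 B_ack=316
After event 2: A_seq=471 A_ack=200 B_seq=200 B_ack=316
After event 3: A_seq=512 A_ack=200 B_seq=200 B_ack=316
After event 4: A_seq=512 A_ack=200 B_seq=200 B_ack=512
After event 5: A_seq=533 A_ack=200 B_seq=200 B_ack=533
After event 6: A_seq=579 A_ack=200 B_seq=200 B_ack=579
After event 7: A_seq=579 A_ack=322 B_seq=322 B_ack=579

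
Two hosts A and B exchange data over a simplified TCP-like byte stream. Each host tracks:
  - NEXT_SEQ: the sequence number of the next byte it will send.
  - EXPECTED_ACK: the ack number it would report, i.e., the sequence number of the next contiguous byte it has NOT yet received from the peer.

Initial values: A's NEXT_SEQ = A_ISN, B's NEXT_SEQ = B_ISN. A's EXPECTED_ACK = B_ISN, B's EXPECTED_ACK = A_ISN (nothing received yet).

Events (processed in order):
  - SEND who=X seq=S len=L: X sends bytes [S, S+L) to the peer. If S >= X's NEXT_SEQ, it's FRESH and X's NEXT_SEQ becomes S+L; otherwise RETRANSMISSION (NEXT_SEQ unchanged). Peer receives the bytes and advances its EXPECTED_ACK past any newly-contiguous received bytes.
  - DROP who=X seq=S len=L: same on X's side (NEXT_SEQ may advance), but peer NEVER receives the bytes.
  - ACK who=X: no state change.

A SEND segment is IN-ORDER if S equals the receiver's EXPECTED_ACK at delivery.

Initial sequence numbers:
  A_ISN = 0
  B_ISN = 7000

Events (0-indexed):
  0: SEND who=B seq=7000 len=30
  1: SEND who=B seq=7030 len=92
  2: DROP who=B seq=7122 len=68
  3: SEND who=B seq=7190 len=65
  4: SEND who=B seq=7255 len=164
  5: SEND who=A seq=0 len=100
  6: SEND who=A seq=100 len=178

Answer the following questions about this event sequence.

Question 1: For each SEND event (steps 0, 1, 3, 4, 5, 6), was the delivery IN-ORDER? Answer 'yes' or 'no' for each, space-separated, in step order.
Answer: yes yes no no yes yes

Derivation:
Step 0: SEND seq=7000 -> in-order
Step 1: SEND seq=7030 -> in-order
Step 3: SEND seq=7190 -> out-of-order
Step 4: SEND seq=7255 -> out-of-order
Step 5: SEND seq=0 -> in-order
Step 6: SEND seq=100 -> in-order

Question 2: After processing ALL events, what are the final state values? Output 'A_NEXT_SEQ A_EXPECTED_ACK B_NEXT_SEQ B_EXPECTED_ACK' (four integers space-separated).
After event 0: A_seq=0 A_ack=7030 B_seq=7030 B_ack=0
After event 1: A_seq=0 A_ack=7122 B_seq=7122 B_ack=0
After event 2: A_seq=0 A_ack=7122 B_seq=7190 B_ack=0
After event 3: A_seq=0 A_ack=7122 B_seq=7255 B_ack=0
After event 4: A_seq=0 A_ack=7122 B_seq=7419 B_ack=0
After event 5: A_seq=100 A_ack=7122 B_seq=7419 B_ack=100
After event 6: A_seq=278 A_ack=7122 B_seq=7419 B_ack=278

Answer: 278 7122 7419 278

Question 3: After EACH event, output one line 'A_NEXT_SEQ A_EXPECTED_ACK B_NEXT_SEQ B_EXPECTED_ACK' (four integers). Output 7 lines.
0 7030 7030 0
0 7122 7122 0
0 7122 7190 0
0 7122 7255 0
0 7122 7419 0
100 7122 7419 100
278 7122 7419 278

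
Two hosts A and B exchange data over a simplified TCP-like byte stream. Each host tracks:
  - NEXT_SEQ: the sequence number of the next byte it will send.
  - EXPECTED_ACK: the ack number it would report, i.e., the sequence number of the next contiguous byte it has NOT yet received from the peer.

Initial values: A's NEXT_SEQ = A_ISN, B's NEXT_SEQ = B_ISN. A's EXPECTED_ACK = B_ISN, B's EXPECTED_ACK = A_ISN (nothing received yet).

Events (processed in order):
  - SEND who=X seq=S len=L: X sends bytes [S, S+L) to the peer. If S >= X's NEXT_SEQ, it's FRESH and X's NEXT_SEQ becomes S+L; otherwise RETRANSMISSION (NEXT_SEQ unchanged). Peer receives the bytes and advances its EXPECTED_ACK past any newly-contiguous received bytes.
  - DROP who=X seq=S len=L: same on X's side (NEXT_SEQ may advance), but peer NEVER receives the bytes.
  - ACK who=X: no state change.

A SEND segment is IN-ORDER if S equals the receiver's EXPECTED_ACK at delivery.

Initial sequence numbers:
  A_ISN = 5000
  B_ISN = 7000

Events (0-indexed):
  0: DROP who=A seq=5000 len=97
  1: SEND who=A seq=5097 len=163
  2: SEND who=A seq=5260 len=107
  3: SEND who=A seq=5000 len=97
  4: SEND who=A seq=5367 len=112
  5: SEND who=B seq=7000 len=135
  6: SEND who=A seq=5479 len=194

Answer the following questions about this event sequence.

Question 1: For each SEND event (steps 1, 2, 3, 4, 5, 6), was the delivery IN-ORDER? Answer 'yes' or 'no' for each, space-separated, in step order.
Answer: no no yes yes yes yes

Derivation:
Step 1: SEND seq=5097 -> out-of-order
Step 2: SEND seq=5260 -> out-of-order
Step 3: SEND seq=5000 -> in-order
Step 4: SEND seq=5367 -> in-order
Step 5: SEND seq=7000 -> in-order
Step 6: SEND seq=5479 -> in-order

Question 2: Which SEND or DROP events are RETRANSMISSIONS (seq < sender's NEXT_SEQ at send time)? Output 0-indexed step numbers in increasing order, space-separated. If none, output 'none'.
Step 0: DROP seq=5000 -> fresh
Step 1: SEND seq=5097 -> fresh
Step 2: SEND seq=5260 -> fresh
Step 3: SEND seq=5000 -> retransmit
Step 4: SEND seq=5367 -> fresh
Step 5: SEND seq=7000 -> fresh
Step 6: SEND seq=5479 -> fresh

Answer: 3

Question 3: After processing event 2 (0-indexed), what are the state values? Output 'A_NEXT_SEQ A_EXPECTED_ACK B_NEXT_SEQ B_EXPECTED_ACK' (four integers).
After event 0: A_seq=5097 A_ack=7000 B_seq=7000 B_ack=5000
After event 1: A_seq=5260 A_ack=7000 B_seq=7000 B_ack=5000
After event 2: A_seq=5367 A_ack=7000 B_seq=7000 B_ack=5000

5367 7000 7000 5000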